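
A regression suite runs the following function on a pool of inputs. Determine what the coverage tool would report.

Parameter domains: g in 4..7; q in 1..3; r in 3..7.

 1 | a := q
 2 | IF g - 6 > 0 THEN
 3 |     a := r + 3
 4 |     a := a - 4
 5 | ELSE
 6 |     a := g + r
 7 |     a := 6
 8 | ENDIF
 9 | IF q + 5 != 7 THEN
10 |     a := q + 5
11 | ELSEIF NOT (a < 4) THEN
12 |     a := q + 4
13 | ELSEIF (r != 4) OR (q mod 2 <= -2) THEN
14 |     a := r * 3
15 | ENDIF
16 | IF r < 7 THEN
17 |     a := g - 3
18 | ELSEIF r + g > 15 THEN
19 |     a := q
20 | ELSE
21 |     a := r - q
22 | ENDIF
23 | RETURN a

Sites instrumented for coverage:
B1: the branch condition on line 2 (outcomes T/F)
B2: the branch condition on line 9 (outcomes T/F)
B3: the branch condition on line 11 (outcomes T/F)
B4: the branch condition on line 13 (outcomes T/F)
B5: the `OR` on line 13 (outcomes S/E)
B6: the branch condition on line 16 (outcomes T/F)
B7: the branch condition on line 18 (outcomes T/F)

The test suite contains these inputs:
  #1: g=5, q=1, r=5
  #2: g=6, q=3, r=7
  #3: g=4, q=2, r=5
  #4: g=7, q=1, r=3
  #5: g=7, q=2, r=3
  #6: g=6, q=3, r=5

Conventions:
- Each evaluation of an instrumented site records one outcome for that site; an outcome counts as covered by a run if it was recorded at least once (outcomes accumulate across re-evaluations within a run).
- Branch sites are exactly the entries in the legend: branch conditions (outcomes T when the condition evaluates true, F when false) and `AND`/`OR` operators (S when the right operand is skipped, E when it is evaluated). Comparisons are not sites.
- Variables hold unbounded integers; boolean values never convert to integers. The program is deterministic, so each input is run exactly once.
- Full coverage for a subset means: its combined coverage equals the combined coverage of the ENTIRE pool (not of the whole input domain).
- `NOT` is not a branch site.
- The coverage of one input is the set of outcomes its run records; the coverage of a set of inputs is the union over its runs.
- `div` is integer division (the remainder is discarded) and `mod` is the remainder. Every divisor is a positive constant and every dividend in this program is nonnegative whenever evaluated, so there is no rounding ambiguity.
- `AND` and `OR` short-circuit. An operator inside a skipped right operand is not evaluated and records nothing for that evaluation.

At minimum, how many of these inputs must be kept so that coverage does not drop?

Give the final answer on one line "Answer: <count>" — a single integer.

#1 (g=5, q=1, r=5) -> B1->F, B2->T, B6->T; covered: B1=F, B2=T, B6=T
#2 (g=6, q=3, r=7) -> B1->F, B2->T, B6->F, B7->F; covered: B1=F, B2=T, B6=F, B7=F
#3 (g=4, q=2, r=5) -> B1->F, B2->F, B3->T, B6->T; covered: B1=F, B2=F, B3=T, B6=T
#4 (g=7, q=1, r=3) -> B1->T, B2->T, B6->T; covered: B1=T, B2=T, B6=T
#5 (g=7, q=2, r=3) -> B1->T, B2->F, B3->F, B5->S, B4->T, B6->T; covered: B1=T, B2=F, B3=F, B4=T, B5=S, B6=T
#6 (g=6, q=3, r=5) -> B1->F, B2->T, B6->T; covered: B1=F, B2=T, B6=T
the full pool covers 11 outcomes: B1=T, B1=F, B2=T, B2=F, B3=T, B3=F, B4=T, B5=S, B6=T, B6=F, B7=F
no size-1 subset reaches all 11 outcomes (best union: 6/11)
no size-2 subset reaches all 11 outcomes (best union: 10/11)
the canonical winner is {2, 3, 5}: size 3, full 11-outcome coverage, earliest index list among size-3 covers

Answer: 3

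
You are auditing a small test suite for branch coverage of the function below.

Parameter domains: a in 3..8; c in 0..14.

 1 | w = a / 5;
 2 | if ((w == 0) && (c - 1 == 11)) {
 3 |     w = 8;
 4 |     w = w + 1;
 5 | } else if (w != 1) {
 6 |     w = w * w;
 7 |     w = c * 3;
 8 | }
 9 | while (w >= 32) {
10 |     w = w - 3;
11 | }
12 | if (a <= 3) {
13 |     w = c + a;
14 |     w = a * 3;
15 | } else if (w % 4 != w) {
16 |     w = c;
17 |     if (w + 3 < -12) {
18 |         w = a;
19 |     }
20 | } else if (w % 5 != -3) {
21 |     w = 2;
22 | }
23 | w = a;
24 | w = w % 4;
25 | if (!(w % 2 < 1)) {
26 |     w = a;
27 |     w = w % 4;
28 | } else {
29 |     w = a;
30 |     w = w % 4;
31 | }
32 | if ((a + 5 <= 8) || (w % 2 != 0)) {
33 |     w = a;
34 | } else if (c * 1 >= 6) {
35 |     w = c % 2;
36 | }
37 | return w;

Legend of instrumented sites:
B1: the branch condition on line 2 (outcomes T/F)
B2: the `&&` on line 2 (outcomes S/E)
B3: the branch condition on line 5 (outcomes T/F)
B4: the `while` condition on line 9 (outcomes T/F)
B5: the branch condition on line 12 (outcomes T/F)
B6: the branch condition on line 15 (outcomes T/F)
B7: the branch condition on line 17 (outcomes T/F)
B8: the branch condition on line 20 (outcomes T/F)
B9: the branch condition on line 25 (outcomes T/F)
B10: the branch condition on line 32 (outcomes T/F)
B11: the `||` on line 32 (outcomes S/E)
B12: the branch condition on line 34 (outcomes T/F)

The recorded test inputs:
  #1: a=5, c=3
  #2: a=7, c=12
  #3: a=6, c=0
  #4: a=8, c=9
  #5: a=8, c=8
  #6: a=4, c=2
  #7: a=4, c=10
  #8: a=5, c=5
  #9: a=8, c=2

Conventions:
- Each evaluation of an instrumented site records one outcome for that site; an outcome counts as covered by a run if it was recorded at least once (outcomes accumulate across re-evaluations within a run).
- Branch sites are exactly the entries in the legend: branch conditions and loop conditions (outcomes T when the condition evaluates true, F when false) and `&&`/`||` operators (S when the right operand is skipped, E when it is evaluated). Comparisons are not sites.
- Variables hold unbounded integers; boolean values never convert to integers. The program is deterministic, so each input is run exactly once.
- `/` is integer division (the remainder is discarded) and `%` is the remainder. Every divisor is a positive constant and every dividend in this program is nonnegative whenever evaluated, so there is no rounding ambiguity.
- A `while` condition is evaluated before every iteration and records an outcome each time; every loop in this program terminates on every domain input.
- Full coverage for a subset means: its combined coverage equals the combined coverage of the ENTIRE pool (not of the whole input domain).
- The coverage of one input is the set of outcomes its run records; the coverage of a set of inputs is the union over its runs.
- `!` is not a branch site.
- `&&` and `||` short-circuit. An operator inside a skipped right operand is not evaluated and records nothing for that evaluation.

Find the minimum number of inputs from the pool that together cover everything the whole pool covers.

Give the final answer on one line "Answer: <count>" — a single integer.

#1 (a=5, c=3) -> B2->S, B1->F, B3->F, B4->F, B5->F, B6->F, B8->T, B9->T, B11->E, B10->T; covered: B1=F, B2=S, B3=F, B4=F, B5=F, B6=F, B8=T, B9=T, B10=T, B11=E
#2 (a=7, c=12) -> B2->S, B1->F, B3->F, B4->F, B5->F, B6->F, B8->T, B9->T, B11->E, B10->T; covered: B1=F, B2=S, B3=F, B4=F, B5=F, B6=F, B8=T, B9=T, B10=T, B11=E
#3 (a=6, c=0) -> B2->S, B1->F, B3->F, B4->F, B5->F, B6->F, B8->T, B9->F, B11->E, B10->F, B12->F; covered: B1=F, B2=S, B3=F, B4=F, B5=F, B6=F, B8=T, B9=F, B10=F, B11=E, B12=F
#4 (a=8, c=9) -> B2->S, B1->F, B3->F, B4->F, B5->F, B6->F, B8->T, B9->F, B11->E, B10->F, B12->T; covered: B1=F, B2=S, B3=F, B4=F, B5=F, B6=F, B8=T, B9=F, B10=F, B11=E, B12=T
#5 (a=8, c=8) -> B2->S, B1->F, B3->F, B4->F, B5->F, B6->F, B8->T, B9->F, B11->E, B10->F, B12->T; covered: B1=F, B2=S, B3=F, B4=F, B5=F, B6=F, B8=T, B9=F, B10=F, B11=E, B12=T
#6 (a=4, c=2) -> B2->E, B1->F, B3->T, B4->F, B5->F, B6->T, B7->F, B9->F, B11->E, B10->F, B12->F; covered: B1=F, B2=E, B3=T, B4=F, B5=F, B6=T, B7=F, B9=F, B10=F, B11=E, B12=F
#7 (a=4, c=10) -> B2->E, B1->F, B3->T, B4->F, B5->F, B6->T, B7->F, B9->F, B11->E, B10->F, B12->T; covered: B1=F, B2=E, B3=T, B4=F, B5=F, B6=T, B7=F, B9=F, B10=F, B11=E, B12=T
#8 (a=5, c=5) -> B2->S, B1->F, B3->F, B4->F, B5->F, B6->F, B8->T, B9->T, B11->E, B10->T; covered: B1=F, B2=S, B3=F, B4=F, B5=F, B6=F, B8=T, B9=T, B10=T, B11=E
#9 (a=8, c=2) -> B2->S, B1->F, B3->F, B4->F, B5->F, B6->F, B8->T, B9->F, B11->E, B10->F, B12->F; covered: B1=F, B2=S, B3=F, B4=F, B5=F, B6=F, B8=T, B9=F, B10=F, B11=E, B12=F
the full pool covers 18 outcomes: B1=F, B2=S, B2=E, B3=T, B3=F, B4=F, B5=F, B6=T, B6=F, B7=F, B8=T, B9=T, B9=F, B10=T, B10=F, B11=E, B12=T, B12=F
checked all size-1 subsets: none covers 18 outcomes (max 11/18)
checked all size-2 subsets: none covers 18 outcomes (max 17/18)
inputs {1, 3, 7} (size 3) cover everything; no size-3 subset with a lexicographically smaller index list covers all 18

Answer: 3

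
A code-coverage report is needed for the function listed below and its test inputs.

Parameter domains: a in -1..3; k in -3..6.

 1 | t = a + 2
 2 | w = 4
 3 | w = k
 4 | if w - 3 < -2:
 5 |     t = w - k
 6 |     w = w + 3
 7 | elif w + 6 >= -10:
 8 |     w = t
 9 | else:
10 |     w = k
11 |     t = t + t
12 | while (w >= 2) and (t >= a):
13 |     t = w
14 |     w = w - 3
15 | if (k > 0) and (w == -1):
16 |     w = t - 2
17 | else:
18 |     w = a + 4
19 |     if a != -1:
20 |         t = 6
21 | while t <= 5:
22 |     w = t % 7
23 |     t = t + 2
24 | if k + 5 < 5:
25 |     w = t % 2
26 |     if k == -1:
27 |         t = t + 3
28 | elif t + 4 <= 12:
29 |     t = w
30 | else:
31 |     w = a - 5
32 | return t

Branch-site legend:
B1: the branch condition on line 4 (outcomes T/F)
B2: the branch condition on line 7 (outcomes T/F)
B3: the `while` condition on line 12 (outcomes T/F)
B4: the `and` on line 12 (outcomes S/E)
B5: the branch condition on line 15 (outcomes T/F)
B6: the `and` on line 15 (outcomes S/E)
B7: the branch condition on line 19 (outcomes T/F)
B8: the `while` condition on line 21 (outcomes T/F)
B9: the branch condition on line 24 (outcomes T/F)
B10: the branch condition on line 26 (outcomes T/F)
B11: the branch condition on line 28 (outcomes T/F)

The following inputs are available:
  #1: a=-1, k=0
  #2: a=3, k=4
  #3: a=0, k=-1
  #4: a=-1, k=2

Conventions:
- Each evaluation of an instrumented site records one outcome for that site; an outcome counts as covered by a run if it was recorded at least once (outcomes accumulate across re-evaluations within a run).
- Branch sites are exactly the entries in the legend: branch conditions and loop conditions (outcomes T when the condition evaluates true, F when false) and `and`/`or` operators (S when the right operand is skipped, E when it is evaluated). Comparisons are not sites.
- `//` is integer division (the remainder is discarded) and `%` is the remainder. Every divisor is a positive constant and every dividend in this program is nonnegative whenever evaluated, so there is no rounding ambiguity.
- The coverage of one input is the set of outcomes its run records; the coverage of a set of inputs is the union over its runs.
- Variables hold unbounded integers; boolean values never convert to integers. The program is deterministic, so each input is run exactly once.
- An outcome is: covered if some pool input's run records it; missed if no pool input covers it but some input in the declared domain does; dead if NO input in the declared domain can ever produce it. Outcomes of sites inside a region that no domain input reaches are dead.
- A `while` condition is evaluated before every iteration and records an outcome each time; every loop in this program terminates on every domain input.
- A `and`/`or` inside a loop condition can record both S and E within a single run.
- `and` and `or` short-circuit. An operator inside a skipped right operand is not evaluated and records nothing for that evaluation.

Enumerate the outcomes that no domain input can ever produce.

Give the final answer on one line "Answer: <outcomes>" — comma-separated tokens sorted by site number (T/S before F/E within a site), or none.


exhaustive pass over the 50-input domain:
  B2=F: never recorded by any domain input -> dead
  B11=F: never recorded by any domain input -> dead
  reachable outcomes have witnesses, e.g. B1=T (e.g. a=-1, k=-3), B1=F (e.g. a=-1, k=1), B2=T (e.g. a=-1, k=1), B3=T (e.g. a=-1, k=-1)
Answer: B2=F, B11=F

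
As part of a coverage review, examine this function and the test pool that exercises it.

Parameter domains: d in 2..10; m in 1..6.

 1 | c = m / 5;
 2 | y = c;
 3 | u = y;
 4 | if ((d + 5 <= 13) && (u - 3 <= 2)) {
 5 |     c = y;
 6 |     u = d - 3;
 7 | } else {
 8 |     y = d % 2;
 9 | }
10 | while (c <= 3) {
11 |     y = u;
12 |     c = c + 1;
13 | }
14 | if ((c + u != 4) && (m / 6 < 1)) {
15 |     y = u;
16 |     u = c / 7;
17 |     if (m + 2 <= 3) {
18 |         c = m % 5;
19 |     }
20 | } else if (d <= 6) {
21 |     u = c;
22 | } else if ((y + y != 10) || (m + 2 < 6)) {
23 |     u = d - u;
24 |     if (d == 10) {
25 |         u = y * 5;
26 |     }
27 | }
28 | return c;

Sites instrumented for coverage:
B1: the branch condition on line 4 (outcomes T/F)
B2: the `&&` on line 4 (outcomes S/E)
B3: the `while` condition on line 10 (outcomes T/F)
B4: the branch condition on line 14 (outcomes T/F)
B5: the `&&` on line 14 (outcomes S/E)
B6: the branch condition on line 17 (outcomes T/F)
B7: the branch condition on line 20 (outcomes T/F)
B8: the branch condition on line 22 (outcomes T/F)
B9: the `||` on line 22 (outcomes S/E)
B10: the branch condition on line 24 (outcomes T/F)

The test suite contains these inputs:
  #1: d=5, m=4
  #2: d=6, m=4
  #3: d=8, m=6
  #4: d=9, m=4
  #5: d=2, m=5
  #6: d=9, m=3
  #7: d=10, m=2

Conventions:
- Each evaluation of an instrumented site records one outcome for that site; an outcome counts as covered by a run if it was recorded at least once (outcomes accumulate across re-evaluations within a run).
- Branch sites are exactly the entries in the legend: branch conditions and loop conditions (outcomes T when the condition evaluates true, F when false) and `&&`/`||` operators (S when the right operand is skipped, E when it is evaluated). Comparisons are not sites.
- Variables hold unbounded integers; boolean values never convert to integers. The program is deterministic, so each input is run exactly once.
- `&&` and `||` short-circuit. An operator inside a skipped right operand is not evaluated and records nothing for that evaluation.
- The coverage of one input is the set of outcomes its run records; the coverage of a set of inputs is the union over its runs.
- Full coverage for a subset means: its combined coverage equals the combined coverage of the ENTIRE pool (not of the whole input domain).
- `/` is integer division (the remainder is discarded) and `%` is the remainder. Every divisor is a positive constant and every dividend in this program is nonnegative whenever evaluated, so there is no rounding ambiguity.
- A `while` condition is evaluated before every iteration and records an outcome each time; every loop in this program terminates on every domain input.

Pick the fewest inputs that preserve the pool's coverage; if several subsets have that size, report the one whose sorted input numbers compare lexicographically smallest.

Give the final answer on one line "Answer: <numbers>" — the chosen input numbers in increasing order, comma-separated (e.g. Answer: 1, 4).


run #1 (d=5, m=4) records B1=T, B2=E, B3=T, B3=F, B4=T, B5=E, B6=F
run #2 (d=6, m=4) records B1=T, B2=E, B3=T, B3=F, B4=T, B5=E, B6=F
run #3 (d=8, m=6) records B1=T, B2=E, B3=T, B3=F, B4=F, B5=E, B7=F, B8=F, B9=E
run #4 (d=9, m=4) records B1=F, B2=S, B3=T, B3=F, B4=F, B5=S, B7=F, B8=T, B9=S, B10=F
run #5 (d=2, m=5) records B1=T, B2=E, B3=T, B3=F, B4=T, B5=E, B6=F
run #6 (d=9, m=3) records B1=F, B2=S, B3=T, B3=F, B4=F, B5=S, B7=F, B8=T, B9=S, B10=F
run #7 (d=10, m=2) records B1=F, B2=S, B3=T, B3=F, B4=F, B5=S, B7=F, B8=T, B9=S, B10=T
together the pool reaches 18 outcomes: B1=T, B1=F, B2=S, B2=E, B3=T, B3=F, B4=T, B4=F, B5=S, B5=E, B6=F, B7=F, B8=T, B8=F, B9=S, B9=E, B10=T, B10=F
every size-1 subset falls short of the 18 outcomes (best: 10/18)
every size-2 subset falls short of the 18 outcomes (best: 15/18)
every size-3 subset falls short of the 18 outcomes (best: 17/18)
the canonical winner is {1, 3, 4, 7}: size 4, full 18-outcome coverage, earliest index list among size-4 covers
Answer: 1, 3, 4, 7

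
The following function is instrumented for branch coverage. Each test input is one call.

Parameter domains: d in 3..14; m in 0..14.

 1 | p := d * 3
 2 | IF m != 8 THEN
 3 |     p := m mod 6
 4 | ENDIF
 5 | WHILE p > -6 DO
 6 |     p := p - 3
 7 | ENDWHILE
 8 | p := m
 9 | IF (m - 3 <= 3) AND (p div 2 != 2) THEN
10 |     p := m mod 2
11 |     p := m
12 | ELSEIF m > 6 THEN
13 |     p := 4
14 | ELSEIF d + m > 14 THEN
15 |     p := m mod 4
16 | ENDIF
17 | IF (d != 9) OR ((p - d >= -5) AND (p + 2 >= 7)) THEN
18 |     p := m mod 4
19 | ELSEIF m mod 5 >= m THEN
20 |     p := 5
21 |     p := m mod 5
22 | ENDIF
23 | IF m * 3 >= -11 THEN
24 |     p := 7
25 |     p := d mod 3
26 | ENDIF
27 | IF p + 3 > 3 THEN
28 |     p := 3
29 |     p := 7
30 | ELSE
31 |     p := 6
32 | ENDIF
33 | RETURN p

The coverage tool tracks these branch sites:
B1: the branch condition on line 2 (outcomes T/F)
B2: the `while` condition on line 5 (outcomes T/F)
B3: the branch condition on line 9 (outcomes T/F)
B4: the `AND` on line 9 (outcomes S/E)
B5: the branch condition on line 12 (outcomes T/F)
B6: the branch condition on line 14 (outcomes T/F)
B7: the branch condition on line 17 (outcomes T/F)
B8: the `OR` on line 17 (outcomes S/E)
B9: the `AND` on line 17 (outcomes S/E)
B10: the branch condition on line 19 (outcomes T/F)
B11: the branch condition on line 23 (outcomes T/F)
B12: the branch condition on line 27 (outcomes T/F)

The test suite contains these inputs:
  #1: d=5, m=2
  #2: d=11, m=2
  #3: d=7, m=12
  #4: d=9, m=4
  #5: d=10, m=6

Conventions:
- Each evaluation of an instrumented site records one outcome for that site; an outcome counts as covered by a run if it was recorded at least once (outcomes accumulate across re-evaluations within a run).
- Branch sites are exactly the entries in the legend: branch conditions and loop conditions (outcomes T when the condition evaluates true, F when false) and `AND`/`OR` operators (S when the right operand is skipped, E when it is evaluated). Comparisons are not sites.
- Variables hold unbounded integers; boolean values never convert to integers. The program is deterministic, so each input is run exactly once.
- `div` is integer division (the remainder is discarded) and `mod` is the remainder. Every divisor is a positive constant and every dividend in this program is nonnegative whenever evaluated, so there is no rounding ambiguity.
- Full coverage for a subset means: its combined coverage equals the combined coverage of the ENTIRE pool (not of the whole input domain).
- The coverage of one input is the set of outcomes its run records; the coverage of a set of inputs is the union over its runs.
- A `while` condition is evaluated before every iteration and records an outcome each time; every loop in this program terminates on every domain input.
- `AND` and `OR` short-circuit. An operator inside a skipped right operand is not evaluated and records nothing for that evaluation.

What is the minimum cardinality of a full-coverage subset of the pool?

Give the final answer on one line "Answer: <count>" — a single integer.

input #1 (d=5, m=2): events B1->T, B2->T, B2->T, B2->T, B2->F, B4->E, B3->T, B8->S, B7->T, B11->T, B12->T; covers B1=T, B2=T, B2=F, B3=T, B4=E, B7=T, B8=S, B11=T, B12=T
input #2 (d=11, m=2): events B1->T, B2->T, B2->T, B2->T, B2->F, B4->E, B3->T, B8->S, B7->T, B11->T, B12->T; covers B1=T, B2=T, B2=F, B3=T, B4=E, B7=T, B8=S, B11=T, B12=T
input #3 (d=7, m=12): events B1->T, B2->T, B2->T, B2->F, B4->S, B3->F, B5->T, B8->S, B7->T, B11->T, B12->T; covers B1=T, B2=T, B2=F, B3=F, B4=S, B5=T, B7=T, B8=S, B11=T, B12=T
input #4 (d=9, m=4): events B1->T, B2->T, B2->T, B2->T, B2->T, B2->F, B4->E, B3->F, B5->F, B6->F, B8->E, B9->E, B7->F, B10->T, ...; covers B1=T, B2=T, B2=F, B3=F, B4=E, B5=F, B6=F, B7=F, B8=E, B9=E, B10=T, B11=T, B12=F
input #5 (d=10, m=6): events B1->T, B2->T, B2->T, B2->F, B4->E, B3->T, B8->S, B7->T, B11->T, B12->T; covers B1=T, B2=T, B2=F, B3=T, B4=E, B7=T, B8=S, B11=T, B12=T
union over all inputs: B1=T, B2=T, B2=F, B3=T, B3=F, B4=S, B4=E, B5=T, B5=F, B6=F, B7=T, B7=F, B8=S, B8=E, B9=E, B10=T, B11=T, B12=T, B12=F (19 outcomes)
no size-1 subset reaches all 19 outcomes (best union: 13/19)
no size-2 subset reaches all 19 outcomes (best union: 18/19)
inputs {1, 3, 4} (size 3) cover everything; no size-3 subset with a lexicographically smaller index list covers all 19

Answer: 3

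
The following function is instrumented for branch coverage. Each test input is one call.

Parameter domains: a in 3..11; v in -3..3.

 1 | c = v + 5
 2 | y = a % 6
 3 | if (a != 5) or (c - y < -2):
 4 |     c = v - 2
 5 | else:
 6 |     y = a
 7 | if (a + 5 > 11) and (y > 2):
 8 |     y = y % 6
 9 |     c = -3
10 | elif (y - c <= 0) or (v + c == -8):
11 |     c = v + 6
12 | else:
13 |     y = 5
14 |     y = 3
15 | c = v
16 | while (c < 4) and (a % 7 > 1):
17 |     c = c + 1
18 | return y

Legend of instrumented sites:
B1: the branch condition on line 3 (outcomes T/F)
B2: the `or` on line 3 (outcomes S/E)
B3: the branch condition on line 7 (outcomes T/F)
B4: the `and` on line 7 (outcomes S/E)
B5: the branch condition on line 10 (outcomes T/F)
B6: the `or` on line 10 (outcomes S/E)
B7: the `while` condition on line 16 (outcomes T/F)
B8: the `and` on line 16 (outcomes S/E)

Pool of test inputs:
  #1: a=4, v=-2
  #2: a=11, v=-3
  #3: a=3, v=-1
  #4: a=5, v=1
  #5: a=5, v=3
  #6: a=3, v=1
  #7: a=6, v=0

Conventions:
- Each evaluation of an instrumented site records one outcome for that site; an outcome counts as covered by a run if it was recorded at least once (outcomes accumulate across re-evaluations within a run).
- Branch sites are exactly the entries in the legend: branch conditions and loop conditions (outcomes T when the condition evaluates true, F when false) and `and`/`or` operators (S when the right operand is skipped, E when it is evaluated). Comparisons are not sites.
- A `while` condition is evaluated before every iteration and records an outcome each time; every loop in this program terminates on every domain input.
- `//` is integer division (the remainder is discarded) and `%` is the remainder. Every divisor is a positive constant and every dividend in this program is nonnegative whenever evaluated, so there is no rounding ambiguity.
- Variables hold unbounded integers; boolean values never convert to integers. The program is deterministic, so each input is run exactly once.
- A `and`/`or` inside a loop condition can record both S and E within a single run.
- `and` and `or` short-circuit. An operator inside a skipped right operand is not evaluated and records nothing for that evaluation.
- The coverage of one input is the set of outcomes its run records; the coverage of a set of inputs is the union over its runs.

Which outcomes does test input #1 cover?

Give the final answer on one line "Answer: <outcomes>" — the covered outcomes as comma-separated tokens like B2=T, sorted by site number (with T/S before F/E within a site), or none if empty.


Tracing the run of input #1 (a=4, v=-2):
  B2->S, B1->T, B4->S, B3->F, B6->E, B5->F, B8->E, B7->T, B8->E, B7->T
  B8->E, B7->T, B8->E, B7->T, B8->E, B7->T, B8->E, B7->T, B8->S, B7->F
collecting distinct outcomes: B1=T, B2=S, B3=F, B4=S, B5=F, B6=E, B7=T, B7=F, B8=S, B8=E
Answer: B1=T, B2=S, B3=F, B4=S, B5=F, B6=E, B7=T, B7=F, B8=S, B8=E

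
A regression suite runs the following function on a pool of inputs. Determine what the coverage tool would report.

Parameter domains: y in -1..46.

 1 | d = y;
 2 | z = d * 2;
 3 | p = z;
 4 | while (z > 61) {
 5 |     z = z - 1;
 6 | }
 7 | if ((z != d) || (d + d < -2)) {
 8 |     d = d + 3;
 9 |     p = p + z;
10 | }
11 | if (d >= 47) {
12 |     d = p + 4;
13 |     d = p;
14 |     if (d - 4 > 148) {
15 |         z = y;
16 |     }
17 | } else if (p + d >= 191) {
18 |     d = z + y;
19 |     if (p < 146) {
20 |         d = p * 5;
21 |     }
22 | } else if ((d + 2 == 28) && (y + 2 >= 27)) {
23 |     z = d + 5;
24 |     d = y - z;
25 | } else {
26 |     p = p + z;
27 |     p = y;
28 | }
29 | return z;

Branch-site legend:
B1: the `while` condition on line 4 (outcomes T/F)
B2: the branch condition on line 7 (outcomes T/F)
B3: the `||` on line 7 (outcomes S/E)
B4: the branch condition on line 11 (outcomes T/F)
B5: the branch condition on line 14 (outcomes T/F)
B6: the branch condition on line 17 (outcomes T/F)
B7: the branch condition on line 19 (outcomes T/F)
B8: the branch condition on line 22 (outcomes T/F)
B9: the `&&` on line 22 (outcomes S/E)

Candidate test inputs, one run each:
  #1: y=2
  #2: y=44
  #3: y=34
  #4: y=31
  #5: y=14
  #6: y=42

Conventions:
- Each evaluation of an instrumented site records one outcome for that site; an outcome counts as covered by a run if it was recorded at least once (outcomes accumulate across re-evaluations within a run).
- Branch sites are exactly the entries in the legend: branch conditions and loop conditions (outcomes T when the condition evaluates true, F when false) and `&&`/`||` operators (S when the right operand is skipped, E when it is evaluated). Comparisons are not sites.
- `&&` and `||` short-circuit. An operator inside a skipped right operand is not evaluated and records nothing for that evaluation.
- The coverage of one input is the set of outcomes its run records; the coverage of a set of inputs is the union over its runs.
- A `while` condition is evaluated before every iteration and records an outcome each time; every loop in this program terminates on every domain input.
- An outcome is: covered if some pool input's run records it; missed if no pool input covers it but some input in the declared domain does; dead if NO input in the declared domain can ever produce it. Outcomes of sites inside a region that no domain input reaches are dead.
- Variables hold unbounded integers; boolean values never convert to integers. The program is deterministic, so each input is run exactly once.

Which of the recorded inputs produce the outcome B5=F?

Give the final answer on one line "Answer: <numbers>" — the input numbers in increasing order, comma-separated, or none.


input #1 (y=2): does not produce B5=F
input #2 (y=44): produces B5=F
input #3 (y=34): does not produce B5=F
input #4 (y=31): does not produce B5=F
input #5 (y=14): does not produce B5=F
input #6 (y=42): does not produce B5=F
Answer: 2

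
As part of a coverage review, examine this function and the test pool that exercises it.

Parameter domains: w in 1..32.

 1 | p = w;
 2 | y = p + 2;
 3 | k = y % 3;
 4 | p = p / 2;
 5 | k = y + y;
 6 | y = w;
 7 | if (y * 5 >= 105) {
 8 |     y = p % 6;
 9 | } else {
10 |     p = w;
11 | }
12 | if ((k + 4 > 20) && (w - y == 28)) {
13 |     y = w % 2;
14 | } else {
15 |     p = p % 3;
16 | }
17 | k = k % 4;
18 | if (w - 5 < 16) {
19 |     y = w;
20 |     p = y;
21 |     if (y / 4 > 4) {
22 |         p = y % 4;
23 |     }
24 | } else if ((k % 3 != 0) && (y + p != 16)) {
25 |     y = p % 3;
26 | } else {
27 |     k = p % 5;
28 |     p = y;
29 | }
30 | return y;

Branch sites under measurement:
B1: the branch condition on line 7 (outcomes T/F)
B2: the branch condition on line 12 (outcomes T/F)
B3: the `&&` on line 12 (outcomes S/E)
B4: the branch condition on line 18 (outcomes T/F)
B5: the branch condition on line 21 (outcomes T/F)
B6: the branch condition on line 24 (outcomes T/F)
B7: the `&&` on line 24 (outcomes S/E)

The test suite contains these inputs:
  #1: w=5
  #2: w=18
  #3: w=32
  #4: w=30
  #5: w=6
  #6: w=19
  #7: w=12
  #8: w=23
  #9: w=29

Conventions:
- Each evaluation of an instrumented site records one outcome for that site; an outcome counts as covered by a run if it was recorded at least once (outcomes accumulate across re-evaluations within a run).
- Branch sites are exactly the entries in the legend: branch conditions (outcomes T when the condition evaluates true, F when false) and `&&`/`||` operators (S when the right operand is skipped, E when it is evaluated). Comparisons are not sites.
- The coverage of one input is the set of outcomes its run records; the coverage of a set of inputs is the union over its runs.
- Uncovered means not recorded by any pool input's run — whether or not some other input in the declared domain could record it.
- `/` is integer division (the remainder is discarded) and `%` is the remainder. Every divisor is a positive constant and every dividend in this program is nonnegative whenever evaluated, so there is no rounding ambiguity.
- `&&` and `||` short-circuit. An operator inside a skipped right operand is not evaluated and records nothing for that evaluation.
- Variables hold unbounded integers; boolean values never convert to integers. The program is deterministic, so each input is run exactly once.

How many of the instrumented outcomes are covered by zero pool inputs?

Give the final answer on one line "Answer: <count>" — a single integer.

run #1 (w=5) runs B1->F, B3->S, B2->F, B4->T, B5->F; records B1=F, B2=F, B3=S, B4=T, B5=F
run #2 (w=18) runs B1->F, B3->E, B2->F, B4->T, B5->F; records B1=F, B2=F, B3=E, B4=T, B5=F
run #3 (w=32) runs B1->T, B3->E, B2->T, B4->F, B7->S, B6->F; records B1=T, B2=T, B3=E, B4=F, B6=F, B7=S
run #4 (w=30) runs B1->T, B3->E, B2->F, B4->F, B7->S, B6->F; records B1=T, B2=F, B3=E, B4=F, B6=F, B7=S
run #5 (w=6) runs B1->F, B3->S, B2->F, B4->T, B5->F; records B1=F, B2=F, B3=S, B4=T, B5=F
run #6 (w=19) runs B1->F, B3->E, B2->F, B4->T, B5->F; records B1=F, B2=F, B3=E, B4=T, B5=F
run #7 (w=12) runs B1->F, B3->E, B2->F, B4->T, B5->F; records B1=F, B2=F, B3=E, B4=T, B5=F
run #8 (w=23) runs B1->T, B3->E, B2->F, B4->F, B7->E, B6->T; records B1=T, B2=F, B3=E, B4=F, B6=T, B7=E
run #9 (w=29) runs B1->T, B3->E, B2->F, B4->F, B7->E, B6->T; records B1=T, B2=F, B3=E, B4=F, B6=T, B7=E
union over the pool: B1=T, B1=F, B2=T, B2=F, B3=S, B3=E, B4=T, B4=F, B5=F, B6=T, B6=F, B7=S, B7=E
uncovered (1 of 14): B5=T

Answer: 1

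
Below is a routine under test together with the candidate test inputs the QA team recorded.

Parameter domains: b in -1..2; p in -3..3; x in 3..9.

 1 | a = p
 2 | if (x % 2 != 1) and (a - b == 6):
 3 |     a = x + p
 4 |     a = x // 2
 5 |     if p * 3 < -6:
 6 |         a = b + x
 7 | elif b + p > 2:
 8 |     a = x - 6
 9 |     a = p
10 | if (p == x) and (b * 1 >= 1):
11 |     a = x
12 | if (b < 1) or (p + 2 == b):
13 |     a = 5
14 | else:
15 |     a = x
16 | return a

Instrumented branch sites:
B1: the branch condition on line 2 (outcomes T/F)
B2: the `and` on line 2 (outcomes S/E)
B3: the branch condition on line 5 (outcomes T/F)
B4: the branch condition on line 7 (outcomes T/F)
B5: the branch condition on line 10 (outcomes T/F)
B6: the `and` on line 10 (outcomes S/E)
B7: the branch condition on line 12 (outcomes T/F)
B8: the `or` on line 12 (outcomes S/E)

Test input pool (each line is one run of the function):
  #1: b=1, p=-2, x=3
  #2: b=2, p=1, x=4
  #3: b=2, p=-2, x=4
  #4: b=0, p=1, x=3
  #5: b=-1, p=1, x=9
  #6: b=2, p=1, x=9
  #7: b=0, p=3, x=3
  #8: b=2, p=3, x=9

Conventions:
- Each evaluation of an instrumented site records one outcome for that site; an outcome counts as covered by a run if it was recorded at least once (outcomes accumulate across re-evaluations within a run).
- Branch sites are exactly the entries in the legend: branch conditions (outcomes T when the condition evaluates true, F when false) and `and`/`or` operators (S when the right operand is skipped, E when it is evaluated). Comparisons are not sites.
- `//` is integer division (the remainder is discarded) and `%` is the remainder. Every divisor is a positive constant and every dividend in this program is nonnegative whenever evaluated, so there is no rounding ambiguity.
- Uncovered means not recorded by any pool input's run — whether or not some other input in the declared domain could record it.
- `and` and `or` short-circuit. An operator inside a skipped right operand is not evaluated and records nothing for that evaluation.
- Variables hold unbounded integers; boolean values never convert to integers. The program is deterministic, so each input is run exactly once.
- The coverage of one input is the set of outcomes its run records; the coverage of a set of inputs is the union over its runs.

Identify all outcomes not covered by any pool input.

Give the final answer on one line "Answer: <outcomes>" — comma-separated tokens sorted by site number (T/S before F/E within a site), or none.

input #1 (b=1, p=-2, x=3): events B2->S, B1->F, B4->F, B6->S, B5->F, B8->E, B7->F; covers B1=F, B2=S, B4=F, B5=F, B6=S, B7=F, B8=E
input #2 (b=2, p=1, x=4): events B2->E, B1->F, B4->T, B6->S, B5->F, B8->E, B7->F; covers B1=F, B2=E, B4=T, B5=F, B6=S, B7=F, B8=E
input #3 (b=2, p=-2, x=4): events B2->E, B1->F, B4->F, B6->S, B5->F, B8->E, B7->F; covers B1=F, B2=E, B4=F, B5=F, B6=S, B7=F, B8=E
input #4 (b=0, p=1, x=3): events B2->S, B1->F, B4->F, B6->S, B5->F, B8->S, B7->T; covers B1=F, B2=S, B4=F, B5=F, B6=S, B7=T, B8=S
input #5 (b=-1, p=1, x=9): events B2->S, B1->F, B4->F, B6->S, B5->F, B8->S, B7->T; covers B1=F, B2=S, B4=F, B5=F, B6=S, B7=T, B8=S
input #6 (b=2, p=1, x=9): events B2->S, B1->F, B4->T, B6->S, B5->F, B8->E, B7->F; covers B1=F, B2=S, B4=T, B5=F, B6=S, B7=F, B8=E
input #7 (b=0, p=3, x=3): events B2->S, B1->F, B4->T, B6->E, B5->F, B8->S, B7->T; covers B1=F, B2=S, B4=T, B5=F, B6=E, B7=T, B8=S
input #8 (b=2, p=3, x=9): events B2->S, B1->F, B4->T, B6->S, B5->F, B8->E, B7->F; covers B1=F, B2=S, B4=T, B5=F, B6=S, B7=F, B8=E
union over the pool: B1=F, B2=S, B2=E, B4=T, B4=F, B5=F, B6=S, B6=E, B7=T, B7=F, B8=S, B8=E
uncovered (4 of 16): B1=T, B3=T, B3=F, B5=T

Answer: B1=T, B3=T, B3=F, B5=T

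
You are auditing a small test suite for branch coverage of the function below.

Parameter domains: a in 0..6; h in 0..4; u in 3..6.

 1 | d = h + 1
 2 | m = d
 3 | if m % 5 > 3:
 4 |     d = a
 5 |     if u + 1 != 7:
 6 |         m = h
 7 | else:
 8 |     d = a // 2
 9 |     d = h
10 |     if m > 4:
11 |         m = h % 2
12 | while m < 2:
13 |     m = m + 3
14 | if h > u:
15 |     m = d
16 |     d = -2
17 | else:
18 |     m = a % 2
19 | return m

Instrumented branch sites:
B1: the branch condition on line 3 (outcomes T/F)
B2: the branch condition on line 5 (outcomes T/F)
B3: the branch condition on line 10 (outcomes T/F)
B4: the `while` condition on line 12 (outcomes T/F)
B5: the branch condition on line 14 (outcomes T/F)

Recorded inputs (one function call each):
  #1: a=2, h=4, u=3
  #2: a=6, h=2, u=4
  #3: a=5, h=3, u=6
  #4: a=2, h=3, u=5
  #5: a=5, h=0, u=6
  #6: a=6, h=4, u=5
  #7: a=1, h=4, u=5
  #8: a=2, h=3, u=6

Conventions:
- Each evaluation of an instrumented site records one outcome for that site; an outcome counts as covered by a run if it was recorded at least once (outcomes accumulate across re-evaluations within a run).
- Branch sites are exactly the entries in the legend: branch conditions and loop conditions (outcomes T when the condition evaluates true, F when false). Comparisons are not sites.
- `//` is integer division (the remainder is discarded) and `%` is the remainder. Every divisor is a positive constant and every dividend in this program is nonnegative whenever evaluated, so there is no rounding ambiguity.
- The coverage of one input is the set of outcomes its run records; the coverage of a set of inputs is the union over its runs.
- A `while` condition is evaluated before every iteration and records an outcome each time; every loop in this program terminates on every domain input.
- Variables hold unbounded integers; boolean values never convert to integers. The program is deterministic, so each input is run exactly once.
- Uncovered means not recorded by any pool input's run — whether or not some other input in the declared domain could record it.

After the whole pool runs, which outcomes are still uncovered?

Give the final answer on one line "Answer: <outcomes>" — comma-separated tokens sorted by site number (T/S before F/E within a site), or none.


#1 (a=2, h=4, u=3) -> B1->F, B3->T, B4->T, B4->F, B5->T; covered: B1=F, B3=T, B4=T, B4=F, B5=T
#2 (a=6, h=2, u=4) -> B1->F, B3->F, B4->F, B5->F; covered: B1=F, B3=F, B4=F, B5=F
#3 (a=5, h=3, u=6) -> B1->T, B2->F, B4->F, B5->F; covered: B1=T, B2=F, B4=F, B5=F
#4 (a=2, h=3, u=5) -> B1->T, B2->T, B4->F, B5->F; covered: B1=T, B2=T, B4=F, B5=F
#5 (a=5, h=0, u=6) -> B1->F, B3->F, B4->T, B4->F, B5->F; covered: B1=F, B3=F, B4=T, B4=F, B5=F
#6 (a=6, h=4, u=5) -> B1->F, B3->T, B4->T, B4->F, B5->F; covered: B1=F, B3=T, B4=T, B4=F, B5=F
#7 (a=1, h=4, u=5) -> B1->F, B3->T, B4->T, B4->F, B5->F; covered: B1=F, B3=T, B4=T, B4=F, B5=F
#8 (a=2, h=3, u=6) -> B1->T, B2->F, B4->F, B5->F; covered: B1=T, B2=F, B4=F, B5=F
union over the pool: B1=T, B1=F, B2=T, B2=F, B3=T, B3=F, B4=T, B4=F, B5=T, B5=F
uncovered (0 of 10): none
Answer: none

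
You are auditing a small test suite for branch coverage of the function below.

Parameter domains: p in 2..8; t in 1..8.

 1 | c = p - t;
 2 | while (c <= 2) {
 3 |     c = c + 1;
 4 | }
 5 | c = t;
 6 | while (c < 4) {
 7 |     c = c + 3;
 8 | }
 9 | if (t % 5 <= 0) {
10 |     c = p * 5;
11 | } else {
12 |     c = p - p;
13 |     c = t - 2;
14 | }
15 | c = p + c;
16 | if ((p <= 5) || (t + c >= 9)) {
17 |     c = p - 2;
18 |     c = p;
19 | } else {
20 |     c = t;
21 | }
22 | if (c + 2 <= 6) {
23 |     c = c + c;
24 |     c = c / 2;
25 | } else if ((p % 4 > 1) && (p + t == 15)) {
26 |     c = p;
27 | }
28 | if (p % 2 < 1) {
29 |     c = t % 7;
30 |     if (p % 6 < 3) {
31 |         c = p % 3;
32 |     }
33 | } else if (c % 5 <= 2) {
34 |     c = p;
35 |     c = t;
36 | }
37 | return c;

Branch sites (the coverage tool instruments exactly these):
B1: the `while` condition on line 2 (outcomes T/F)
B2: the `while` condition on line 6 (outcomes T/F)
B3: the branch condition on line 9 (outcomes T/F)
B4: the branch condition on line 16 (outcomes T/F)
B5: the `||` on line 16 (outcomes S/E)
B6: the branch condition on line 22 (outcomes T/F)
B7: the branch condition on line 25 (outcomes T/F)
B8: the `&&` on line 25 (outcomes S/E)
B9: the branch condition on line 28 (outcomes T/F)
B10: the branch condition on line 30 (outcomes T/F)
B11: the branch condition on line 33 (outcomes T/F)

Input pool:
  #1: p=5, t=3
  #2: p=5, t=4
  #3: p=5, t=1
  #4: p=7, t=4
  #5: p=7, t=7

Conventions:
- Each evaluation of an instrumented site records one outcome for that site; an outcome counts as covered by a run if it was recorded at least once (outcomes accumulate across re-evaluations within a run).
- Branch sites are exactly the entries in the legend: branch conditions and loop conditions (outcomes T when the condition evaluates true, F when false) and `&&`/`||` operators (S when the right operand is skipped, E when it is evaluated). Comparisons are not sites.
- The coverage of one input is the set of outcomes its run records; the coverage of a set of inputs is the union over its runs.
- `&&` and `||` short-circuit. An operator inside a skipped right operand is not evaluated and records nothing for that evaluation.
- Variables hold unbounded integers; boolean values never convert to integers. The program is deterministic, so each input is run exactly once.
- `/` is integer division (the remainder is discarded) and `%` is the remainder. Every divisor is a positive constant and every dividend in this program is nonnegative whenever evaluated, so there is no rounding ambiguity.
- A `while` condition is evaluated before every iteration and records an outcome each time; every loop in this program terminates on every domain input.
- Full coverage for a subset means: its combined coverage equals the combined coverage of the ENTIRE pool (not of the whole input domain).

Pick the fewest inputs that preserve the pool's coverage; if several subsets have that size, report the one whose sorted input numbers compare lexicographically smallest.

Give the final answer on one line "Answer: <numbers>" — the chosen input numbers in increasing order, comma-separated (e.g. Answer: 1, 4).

#1 (p=5, t=3) -> B1->T, B1->F, B2->T, B2->F, B3->F, B5->S, B4->T, B6->F, B8->S, B7->F, B9->F, B11->T; covered: B1=T, B1=F, B2=T, B2=F, B3=F, B4=T, B5=S, B6=F, B7=F, B8=S, B9=F, B11=T
#2 (p=5, t=4) -> B1->T, B1->T, B1->F, B2->F, B3->F, B5->S, B4->T, B6->F, B8->S, B7->F, B9->F, B11->T; covered: B1=T, B1=F, B2=F, B3=F, B4=T, B5=S, B6=F, B7=F, B8=S, B9=F, B11=T
#3 (p=5, t=1) -> B1->F, B2->T, B2->F, B3->F, B5->S, B4->T, B6->F, B8->S, B7->F, B9->F, B11->T; covered: B1=F, B2=T, B2=F, B3=F, B4=T, B5=S, B6=F, B7=F, B8=S, B9=F, B11=T
#4 (p=7, t=4) -> B1->F, B2->F, B3->F, B5->E, B4->T, B6->F, B8->E, B7->F, B9->F, B11->T; covered: B1=F, B2=F, B3=F, B4=T, B5=E, B6=F, B7=F, B8=E, B9=F, B11=T
#5 (p=7, t=7) -> B1->T, B1->T, B1->T, B1->F, B2->F, B3->F, B5->E, B4->T, B6->F, B8->E, B7->F, B9->F, B11->T; covered: B1=T, B1=F, B2=F, B3=F, B4=T, B5=E, B6=F, B7=F, B8=E, B9=F, B11=T
the full pool covers 14 outcomes: B1=T, B1=F, B2=T, B2=F, B3=F, B4=T, B5=S, B5=E, B6=F, B7=F, B8=S, B8=E, B9=F, B11=T
checked all size-1 subsets: none covers 14 outcomes (max 12/14)
the canonical winner is {1, 4}: size 2, full 14-outcome coverage, earliest index list among size-2 covers

Answer: 1, 4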